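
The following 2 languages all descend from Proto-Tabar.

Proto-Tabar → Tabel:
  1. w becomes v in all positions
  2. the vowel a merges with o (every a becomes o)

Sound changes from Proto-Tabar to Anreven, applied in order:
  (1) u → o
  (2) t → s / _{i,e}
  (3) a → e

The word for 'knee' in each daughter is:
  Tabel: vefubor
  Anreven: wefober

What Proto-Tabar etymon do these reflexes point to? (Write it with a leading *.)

Position 4: Tabel has u, Anreven has o. Tabel preserves u here (none of its changes turn any other segment into u), so the proto-segment is *u.
Position 6: Tabel has o, Anreven has e. Taking the neighbouring segments as reconstructed: Tabel o could go back to *a or *o; Anreven e could go back to *a or *e — the one source consistent with every daughter is *a.
Continuing position by position gives *wefubar; check it forward:
Tabel: *wefubar
  wefubar → vefubar   [unconditioned shift]
  vefubar → vefubor   [vowel merger]
  giving Tabel vefubor.
Anreven: *wefubar
  wefubar → wefobar   [vowel merger]
  wefobar (rule 2 does not apply)
  wefobar → wefober   [vowel merger]
  giving Anreven wefober.
No other proto-form is consistent with every reflex, so the reconstruction is *wefubar.

*wefubar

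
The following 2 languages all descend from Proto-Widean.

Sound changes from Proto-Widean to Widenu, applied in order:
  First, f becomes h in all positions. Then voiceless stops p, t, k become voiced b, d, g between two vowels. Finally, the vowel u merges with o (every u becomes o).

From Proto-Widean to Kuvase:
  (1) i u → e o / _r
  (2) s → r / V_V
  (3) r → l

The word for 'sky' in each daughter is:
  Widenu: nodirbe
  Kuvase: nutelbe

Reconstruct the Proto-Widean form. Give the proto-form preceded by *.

Position 3: Widenu has d, Kuvase has t. Kuvase preserves t here (none of its changes turn any other segment into t), so the proto-segment is *t.
Position 4: Widenu has i, Kuvase has e. Widenu preserves i here (none of its changes turn any other segment into i), so the proto-segment is *i.
Continuing position by position gives *nutirbe; check it forward:
Widenu: *nutirbe
  nutirbe (rule 1 does not apply)
  nutirbe → nudirbe   [intervocalic voicing]
  nudirbe → nodirbe   [vowel merger]
  giving Widenu nodirbe.
Kuvase: *nutirbe
  nutirbe → nuterbe   [pre-rhotic lowering]
  nuterbe (rule 2 does not apply)
  nuterbe → nutelbe   [unconditioned shift]
  giving Kuvase nutelbe.
*nutirbe is the unique common source.

*nutirbe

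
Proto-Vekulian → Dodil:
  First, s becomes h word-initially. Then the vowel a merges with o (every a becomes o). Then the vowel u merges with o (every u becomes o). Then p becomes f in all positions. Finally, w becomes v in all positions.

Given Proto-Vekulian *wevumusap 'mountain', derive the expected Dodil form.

vevomosof

Dodil: start from *wevumusap.
  rule 1: no change — wevumusap
  rule 2 (vowel merger): wevumusap → wevumusop
  rule 3 (vowel merger): wevumusop → wevomosop
  rule 4 (unconditioned shift): wevomosop → wevomosof
  rule 5 (unconditioned shift): wevomosof → vevomosof
  ⇒ Dodil vevomosof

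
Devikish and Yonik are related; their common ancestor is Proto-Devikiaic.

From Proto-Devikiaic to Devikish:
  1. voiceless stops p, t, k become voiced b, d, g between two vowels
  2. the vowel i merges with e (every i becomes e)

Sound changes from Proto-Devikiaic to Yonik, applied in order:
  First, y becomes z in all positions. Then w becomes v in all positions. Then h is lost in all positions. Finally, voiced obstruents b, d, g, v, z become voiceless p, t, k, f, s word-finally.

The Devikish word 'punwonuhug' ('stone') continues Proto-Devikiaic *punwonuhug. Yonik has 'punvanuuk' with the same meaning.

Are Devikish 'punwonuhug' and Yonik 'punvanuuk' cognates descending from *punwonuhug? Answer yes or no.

Derive the expected Yonik reflex of *punwonuhug:
Yonik: start from *punwonuhug.
  rule 1: no change — punwonuhug
  rule 2 (unconditioned shift): punwonuhug → punvonuhug
  rule 3 (h-loss): punvonuhug → punvonuug
  rule 4 (final devoicing): punvonuug → punvonuuk
  ⇒ Yonik punvonuuk
The regular Yonik reflex would be 'punvonuuk', but the attested form is 'punvanuuk'. The correspondence is irregular, so they are not cognates (the Yonik form has a different source).

no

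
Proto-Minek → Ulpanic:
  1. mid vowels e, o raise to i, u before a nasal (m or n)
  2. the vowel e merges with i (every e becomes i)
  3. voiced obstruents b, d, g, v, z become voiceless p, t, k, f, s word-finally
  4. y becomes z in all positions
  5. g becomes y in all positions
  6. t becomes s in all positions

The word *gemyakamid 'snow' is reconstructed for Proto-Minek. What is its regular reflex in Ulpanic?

yimzakamis

Ulpanic: *gemyakamid
  gemyakamid → gimyakamid   [pre-nasal raising]
  gimyakamid (rule 2 does not apply)
  gimyakamid → gimyakamit   [final devoicing]
  gimyakamit → gimzakamit   [unconditioned shift]
  gimzakamit → yimzakamit   [unconditioned shift]
  yimzakamit → yimzakamis   [unconditioned shift]
  giving Ulpanic yimzakamis.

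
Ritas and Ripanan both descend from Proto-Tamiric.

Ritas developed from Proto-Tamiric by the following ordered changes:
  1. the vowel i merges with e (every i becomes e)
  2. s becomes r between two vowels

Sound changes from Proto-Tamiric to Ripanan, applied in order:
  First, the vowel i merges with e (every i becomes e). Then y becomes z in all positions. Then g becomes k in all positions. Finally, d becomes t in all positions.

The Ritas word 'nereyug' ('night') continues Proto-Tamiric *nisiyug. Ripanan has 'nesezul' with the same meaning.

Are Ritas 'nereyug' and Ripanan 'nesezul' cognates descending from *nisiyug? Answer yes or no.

no

Derive the expected Ripanan reflex of *nisiyug:
Ripanan: *nisiyug
  nisiyug → neseyug   [vowel merger]
  neseyug → nesezug   [unconditioned shift]
  nesezug → nesezuk   [unconditioned shift]
  nesezuk (rule 4 does not apply)
  giving Ripanan nesezuk.
The regular Ripanan reflex would be 'nesezuk', but the attested form is 'nesezul'. The correspondence is irregular, so they are not cognates (the Ripanan form has a different source).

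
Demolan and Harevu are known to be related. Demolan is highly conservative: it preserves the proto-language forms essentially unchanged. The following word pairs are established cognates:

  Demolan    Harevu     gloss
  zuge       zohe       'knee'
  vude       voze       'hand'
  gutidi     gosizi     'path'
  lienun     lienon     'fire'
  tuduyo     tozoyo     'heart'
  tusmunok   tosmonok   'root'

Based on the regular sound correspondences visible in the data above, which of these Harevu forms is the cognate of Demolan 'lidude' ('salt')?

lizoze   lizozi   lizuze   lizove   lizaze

lizoze

tuduyo ~ tozoyo — Demolan d corresponds to Harevu z between vowels (before a back vowel).
zuge ~ zohe, vude ~ voze — Demolan u corresponds to Harevu o after a consonant, before a consonant other than r, m, n, p, b, f, v.
vude ~ voze — Demolan d corresponds to Harevu z between vowels (before a front vowel).
Applying these to Demolan 'lidude':
  lidude → lizude   (d→z between vowels (before a back vowel))
  lizude → lizode   (u→o after a consonant, before a consonant other than r, m, n, p, b, f, v)
  lizode → lizoze   (d→z between vowels (before a front vowel))
So the Harevu cognate is 'lizoze'.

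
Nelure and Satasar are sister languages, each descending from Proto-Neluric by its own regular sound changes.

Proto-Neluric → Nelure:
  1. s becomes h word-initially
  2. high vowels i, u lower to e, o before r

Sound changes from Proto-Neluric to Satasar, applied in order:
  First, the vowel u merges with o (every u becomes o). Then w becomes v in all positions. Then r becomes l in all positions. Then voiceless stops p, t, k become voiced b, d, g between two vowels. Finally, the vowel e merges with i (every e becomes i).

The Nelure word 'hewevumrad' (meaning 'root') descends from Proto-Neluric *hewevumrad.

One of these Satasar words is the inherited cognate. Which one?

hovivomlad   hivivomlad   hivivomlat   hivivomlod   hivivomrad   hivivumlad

Satasar: *hewevumrad
  hewevumrad → hewevomrad   [vowel merger]
  hewevomrad → hevevomrad   [unconditioned shift]
  hevevomrad → hevevomlad   [unconditioned shift]
  hevevomlad (rule 4 does not apply)
  hevevomlad → hivivomlad   [vowel merger]
  giving Satasar hivivomlad.
Among the options, 'hivivomlad' alone shows every Satasar change applied in order.

hivivomlad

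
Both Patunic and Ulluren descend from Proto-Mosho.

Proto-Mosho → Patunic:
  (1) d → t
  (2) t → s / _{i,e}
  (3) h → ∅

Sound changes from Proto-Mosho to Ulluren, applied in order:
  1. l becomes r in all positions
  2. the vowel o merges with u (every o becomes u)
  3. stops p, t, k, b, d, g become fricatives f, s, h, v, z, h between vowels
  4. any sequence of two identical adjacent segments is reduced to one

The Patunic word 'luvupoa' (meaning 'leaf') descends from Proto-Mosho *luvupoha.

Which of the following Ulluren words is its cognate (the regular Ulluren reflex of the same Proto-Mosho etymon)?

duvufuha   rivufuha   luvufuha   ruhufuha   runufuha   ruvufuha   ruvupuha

ruvufuha

Ulluren: *luvupoha > ruvupoha > ruvupuha > ruvufuha  (by unconditioned shift, vowel merger, intervocalic lenition)
Only 'ruvufuha' matches the regular Ulluren development of *luvupoha.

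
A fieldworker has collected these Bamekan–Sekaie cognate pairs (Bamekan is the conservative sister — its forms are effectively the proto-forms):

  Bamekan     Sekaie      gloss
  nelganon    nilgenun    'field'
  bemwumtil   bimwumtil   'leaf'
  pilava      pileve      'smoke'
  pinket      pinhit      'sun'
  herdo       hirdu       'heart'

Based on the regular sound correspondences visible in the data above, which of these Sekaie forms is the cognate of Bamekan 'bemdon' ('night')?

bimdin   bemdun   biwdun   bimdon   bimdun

bimdun

bemwumtil ~ bimwumtil — Bamekan e corresponds to Sekaie i after a consonant, before a nasal.
nelganon ~ nilgenun — Bamekan o corresponds to Sekaie u after a consonant, before a nasal.
Applying these to Bamekan 'bemdon':
  bemdon → bimdon   (e→i after a consonant, before a nasal)
  bimdon → bimdun   (o→u after a consonant, before a nasal)
So the Sekaie cognate is 'bimdun'.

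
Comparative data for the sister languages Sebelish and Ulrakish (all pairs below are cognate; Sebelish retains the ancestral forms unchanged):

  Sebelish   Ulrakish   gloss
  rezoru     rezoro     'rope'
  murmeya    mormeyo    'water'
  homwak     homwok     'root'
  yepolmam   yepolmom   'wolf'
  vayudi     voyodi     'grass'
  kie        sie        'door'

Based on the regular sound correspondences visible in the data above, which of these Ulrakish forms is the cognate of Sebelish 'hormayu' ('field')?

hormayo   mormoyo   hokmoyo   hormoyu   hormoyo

homwak ~ homwok, vayudi ~ voyodi — Sebelish a corresponds to Ulrakish o after a consonant, before a consonant other than r, m, n, p, b, f, v.
rezoru ~ rezoro — Sebelish u corresponds to Ulrakish o word-finally.
Applying these to Sebelish 'hormayu':
  hormayu → hormoyu   (a→o after a consonant, before a consonant other than r, m, n, p, b, f, v)
  hormoyu → hormoyo   (u→o word-finally)
So the Ulrakish cognate is 'hormoyo'.

hormoyo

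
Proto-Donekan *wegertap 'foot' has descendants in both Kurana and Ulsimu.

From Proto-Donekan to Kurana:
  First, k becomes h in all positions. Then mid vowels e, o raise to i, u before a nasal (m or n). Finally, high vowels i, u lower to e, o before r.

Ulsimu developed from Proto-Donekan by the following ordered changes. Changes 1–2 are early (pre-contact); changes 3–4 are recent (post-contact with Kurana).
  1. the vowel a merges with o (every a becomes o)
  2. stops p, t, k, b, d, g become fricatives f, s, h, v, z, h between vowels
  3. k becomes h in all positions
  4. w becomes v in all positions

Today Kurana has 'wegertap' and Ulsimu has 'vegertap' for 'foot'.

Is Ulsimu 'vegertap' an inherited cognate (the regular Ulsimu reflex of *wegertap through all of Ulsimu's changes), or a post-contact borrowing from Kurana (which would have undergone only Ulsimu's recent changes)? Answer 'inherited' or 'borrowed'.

If inherited, *wegertap would pass through all of Ulsimu's changes:
Ulsimu: *wegertap
  wegertap → wegertop   [vowel merger]
  wegertop → wehertop   [intervocalic lenition]
  wehertop (rule 3 does not apply)
  wehertop → vehertop   [unconditioned shift]
  giving Ulsimu vehertop.
If borrowed from Kurana 'wegertap' after the early changes, it would undergo only the recent ones:
  rule 3 (unconditioned shift): no change (wegertap)
  rule 4 (unconditioned shift): wegertap → vegertap
  ⇒ as a loan: vegertap
Ulsimu 'vegertap' matches the loan outcome 'vegertap', not the inherited 'vehertop' — it skipped the early Ulsimu changes, so it was borrowed from Kurana.

borrowed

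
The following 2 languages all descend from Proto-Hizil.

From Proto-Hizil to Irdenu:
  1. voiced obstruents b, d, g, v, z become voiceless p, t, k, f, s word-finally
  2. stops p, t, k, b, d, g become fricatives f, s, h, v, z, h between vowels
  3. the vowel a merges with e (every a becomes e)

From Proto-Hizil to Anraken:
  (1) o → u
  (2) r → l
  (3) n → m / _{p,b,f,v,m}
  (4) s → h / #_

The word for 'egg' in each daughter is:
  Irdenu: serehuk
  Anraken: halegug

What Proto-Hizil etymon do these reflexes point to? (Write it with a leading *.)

*saregug

Position 2: Irdenu has e, Anraken has a. Anraken preserves a here (none of its changes turn any other segment into a), so the proto-segment is *a.
Position 1: Irdenu has s, Anraken has h. Taking the neighbouring segments as reconstructed: Irdenu s can only go back to *s; Anraken h could go back to *s or *h — the one source consistent with every daughter is *s.
Continuing position by position gives *saregug; check it forward:
Irdenu: *saregug
  saregug → sareguk   [final devoicing]
  sareguk → sarehuk   [intervocalic lenition]
  sarehuk → serehuk   [vowel merger]
  giving Irdenu serehuk.
Anraken: start from *saregug.
  rule 1: no change — saregug
  rule 2 (unconditioned shift): saregug → salegug
  rule 3: no change — salegug
  rule 4 (debuccalisation): salegug → halegug
  ⇒ Anraken halegug
Only *saregug yields all of Irdenu serehuk, Anraken halegug.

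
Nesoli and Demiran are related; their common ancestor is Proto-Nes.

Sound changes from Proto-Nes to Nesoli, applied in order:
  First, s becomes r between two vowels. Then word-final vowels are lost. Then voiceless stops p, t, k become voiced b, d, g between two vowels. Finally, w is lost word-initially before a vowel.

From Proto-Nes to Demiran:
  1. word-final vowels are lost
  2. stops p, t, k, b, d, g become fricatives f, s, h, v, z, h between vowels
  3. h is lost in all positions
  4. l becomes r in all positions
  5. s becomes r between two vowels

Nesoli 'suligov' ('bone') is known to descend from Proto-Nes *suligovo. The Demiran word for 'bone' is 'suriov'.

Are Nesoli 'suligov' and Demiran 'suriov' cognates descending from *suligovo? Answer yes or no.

Derive the expected Demiran reflex of *suligovo:
Demiran: start from *suligovo.
  rule 1 (apocope): suligovo → suligov
  rule 2 (intervocalic lenition): suligov → sulihov
  rule 3 (h-loss): sulihov → suliov
  rule 4 (unconditioned shift): suliov → suriov
  rule 5: no change — suriov
  ⇒ Demiran suriov
Demiran 'suriov' matches the regular reflex exactly, so the pair is cognate.

yes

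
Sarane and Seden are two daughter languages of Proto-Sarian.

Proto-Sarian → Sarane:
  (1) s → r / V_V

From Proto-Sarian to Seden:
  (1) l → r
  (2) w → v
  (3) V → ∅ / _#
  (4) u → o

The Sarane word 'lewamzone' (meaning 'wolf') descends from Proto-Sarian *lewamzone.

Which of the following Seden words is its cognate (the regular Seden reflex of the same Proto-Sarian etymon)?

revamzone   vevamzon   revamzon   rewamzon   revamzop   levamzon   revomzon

revamzon

Seden: start from *lewamzone.
  rule 1 (unconditioned shift): lewamzone → rewamzone
  rule 2 (unconditioned shift): rewamzone → revamzone
  rule 3 (apocope): revamzone → revamzon
  rule 4: no change — revamzon
  ⇒ Seden revamzon
Only 'revamzon' matches the regular Seden development of *lewamzone.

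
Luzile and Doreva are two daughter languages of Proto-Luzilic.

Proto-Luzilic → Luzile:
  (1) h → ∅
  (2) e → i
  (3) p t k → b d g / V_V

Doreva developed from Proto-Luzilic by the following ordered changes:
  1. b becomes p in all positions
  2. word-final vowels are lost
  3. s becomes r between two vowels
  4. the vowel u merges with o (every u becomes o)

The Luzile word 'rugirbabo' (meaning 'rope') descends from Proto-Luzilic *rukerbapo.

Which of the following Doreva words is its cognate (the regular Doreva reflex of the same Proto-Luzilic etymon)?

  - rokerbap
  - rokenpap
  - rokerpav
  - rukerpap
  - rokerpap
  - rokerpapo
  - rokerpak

rokerpap

Doreva: start from *rukerbapo.
  rule 1 (unconditioned shift): rukerbapo → rukerpapo
  rule 2 (apocope): rukerpapo → rukerpap
  rule 3: no change — rukerpap
  rule 4 (vowel merger): rukerpap → rokerpap
  ⇒ Doreva rokerpap
Only 'rokerpap' matches the regular Doreva development of *rukerbapo.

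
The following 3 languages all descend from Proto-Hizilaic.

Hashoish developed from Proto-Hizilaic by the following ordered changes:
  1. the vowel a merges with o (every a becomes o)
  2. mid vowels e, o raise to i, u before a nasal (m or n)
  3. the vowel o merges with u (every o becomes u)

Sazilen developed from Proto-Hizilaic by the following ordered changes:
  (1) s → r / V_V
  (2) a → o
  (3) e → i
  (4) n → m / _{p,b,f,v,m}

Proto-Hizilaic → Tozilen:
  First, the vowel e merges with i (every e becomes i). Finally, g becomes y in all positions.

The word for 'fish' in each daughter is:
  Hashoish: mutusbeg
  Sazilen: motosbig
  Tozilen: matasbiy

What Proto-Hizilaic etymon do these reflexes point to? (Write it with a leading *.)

Position 8: Hashoish has g, Sazilen has g, Tozilen has y. Hashoish preserves g here (none of its changes turn any other segment into g), so the proto-segment is *g.
Position 4: Hashoish has u, Sazilen has o, Tozilen has a. Tozilen preserves a here (none of its changes turn any other segment into a), so the proto-segment is *a.
Position 7: Hashoish has e, Sazilen has i, Tozilen has i. Hashoish preserves e here (none of its changes turn any other segment into e), so the proto-segment is *e.
This points to *matasbeg. Verify forward in each daughter:
Hashoish: *matasbeg
  matasbeg → motosbeg   [vowel merger]
  motosbeg (rule 2 does not apply)
  motosbeg → mutusbeg   [vowel merger]
  giving Hashoish mutusbeg.
Sazilen: start from *matasbeg.
  rule 1: no change — matasbeg
  rule 2 (vowel merger): matasbeg → motosbeg
  rule 3 (vowel merger): motosbeg → motosbig
  rule 4: no change — motosbig
  ⇒ Sazilen motosbig
Tozilen: *matasbeg > matasbig > matasbiy  (by vowel merger, unconditioned shift)
Only *matasbeg yields all of Hashoish mutusbeg, Sazilen motosbig, Tozilen matasbiy.

*matasbeg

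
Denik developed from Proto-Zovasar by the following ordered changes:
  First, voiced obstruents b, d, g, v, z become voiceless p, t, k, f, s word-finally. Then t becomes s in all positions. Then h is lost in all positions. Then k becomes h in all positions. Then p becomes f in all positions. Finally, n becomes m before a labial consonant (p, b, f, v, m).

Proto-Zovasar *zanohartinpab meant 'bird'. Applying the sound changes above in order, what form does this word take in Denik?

Denik: *zanohartinpab > zanohartinpap > zanoharsinpap > zanoarsinpap > zanoarsinfaf > zanoarsimfaf  (by final devoicing, unconditioned shift, h-loss, unconditioned shift, nasal place assimilation)

zanoarsimfaf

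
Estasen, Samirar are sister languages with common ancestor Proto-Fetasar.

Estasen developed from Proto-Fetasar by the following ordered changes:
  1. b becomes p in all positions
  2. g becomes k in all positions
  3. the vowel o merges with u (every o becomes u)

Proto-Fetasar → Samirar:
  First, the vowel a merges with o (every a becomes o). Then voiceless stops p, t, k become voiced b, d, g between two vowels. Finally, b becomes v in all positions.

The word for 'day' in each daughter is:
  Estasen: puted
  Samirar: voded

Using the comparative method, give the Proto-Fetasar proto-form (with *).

*boted

Position 1: Estasen has p, Samirar has v. Taking the neighbouring segments as reconstructed: Estasen p could go back to *p or *b; Samirar v could go back to *b or *v — the one source consistent with every daughter is *b.
Position 3: Estasen has t, Samirar has d. Estasen preserves t here (none of its changes turn any other segment into t), so the proto-segment is *t.
This points to *boted. Verify forward in each daughter:
Estasen: *boted
  boted → poted   [unconditioned shift]
  poted (rule 2 does not apply)
  poted → puted   [vowel merger]
  giving Estasen puted.
Samirar: *boted
  boted (rule 1 does not apply)
  boted → boded   [intervocalic voicing]
  boded → voded   [unconditioned shift]
  giving Samirar voded.
Only *boted yields all of Estasen puted, Samirar voded.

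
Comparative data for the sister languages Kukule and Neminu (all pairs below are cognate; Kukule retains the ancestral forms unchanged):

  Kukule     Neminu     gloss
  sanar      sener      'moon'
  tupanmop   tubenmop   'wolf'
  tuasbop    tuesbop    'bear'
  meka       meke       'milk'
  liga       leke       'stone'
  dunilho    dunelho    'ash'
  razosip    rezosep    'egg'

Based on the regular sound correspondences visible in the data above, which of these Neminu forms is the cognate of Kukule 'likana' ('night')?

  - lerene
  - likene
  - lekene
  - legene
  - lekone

lekene

liga ~ leke, dunilho ~ dunelho — Kukule i corresponds to Neminu e after a consonant, before a consonant other than r, m, n, p, b, f, v.
sanar ~ sener, tupanmop ~ tubenmop — Kukule a corresponds to Neminu e after a consonant, before a nasal.
meka ~ meke, liga ~ leke — Kukule a corresponds to Neminu e word-finally.
Applying these to Kukule 'likana':
  likana → lekana   (i→e after a consonant, before a consonant other than r, m, n, p, b, f, v)
  lekana → lekena   (a→e after a consonant, before a nasal)
  lekena → lekene   (a→e word-finally)
So the Neminu cognate is 'lekene'.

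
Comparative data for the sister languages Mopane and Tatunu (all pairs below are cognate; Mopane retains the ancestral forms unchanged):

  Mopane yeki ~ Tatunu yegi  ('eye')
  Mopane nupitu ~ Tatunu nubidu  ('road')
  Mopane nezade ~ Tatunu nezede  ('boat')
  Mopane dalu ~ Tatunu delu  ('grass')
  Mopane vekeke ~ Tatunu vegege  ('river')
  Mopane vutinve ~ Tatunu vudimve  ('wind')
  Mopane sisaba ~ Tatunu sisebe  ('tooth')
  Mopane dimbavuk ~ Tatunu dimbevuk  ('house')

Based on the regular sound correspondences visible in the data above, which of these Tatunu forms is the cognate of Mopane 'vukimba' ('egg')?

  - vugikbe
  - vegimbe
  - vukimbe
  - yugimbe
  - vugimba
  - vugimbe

vugimbe

yeki ~ yegi — Mopane k corresponds to Tatunu g between vowels (before a front vowel).
sisaba ~ sisebe — Mopane a corresponds to Tatunu e word-finally.
Applying these to Mopane 'vukimba':
  vukimba → vugimba   (k→g between vowels (before a front vowel))
  vugimba → vugimbe   (a→e word-finally)
So the Tatunu cognate is 'vugimbe'.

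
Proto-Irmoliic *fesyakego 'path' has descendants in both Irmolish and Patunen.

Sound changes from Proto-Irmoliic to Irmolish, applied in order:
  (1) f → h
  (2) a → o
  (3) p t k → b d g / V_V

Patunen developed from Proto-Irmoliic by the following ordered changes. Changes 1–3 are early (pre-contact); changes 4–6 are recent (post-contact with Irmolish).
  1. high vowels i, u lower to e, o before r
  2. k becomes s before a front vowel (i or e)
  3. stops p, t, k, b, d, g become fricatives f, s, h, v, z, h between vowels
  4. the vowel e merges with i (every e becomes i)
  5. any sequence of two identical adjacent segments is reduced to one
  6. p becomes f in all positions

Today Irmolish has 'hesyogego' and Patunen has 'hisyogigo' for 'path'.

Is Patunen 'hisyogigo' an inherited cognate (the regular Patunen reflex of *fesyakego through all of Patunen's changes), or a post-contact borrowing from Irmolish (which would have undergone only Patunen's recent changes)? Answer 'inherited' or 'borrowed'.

borrowed

If inherited, *fesyakego would pass through all of Patunen's changes:
Patunen: *fesyakego > fesyasego > fesyaseho > fisyasiho  (by palatalisation, intervocalic lenition, vowel merger)
If borrowed from Irmolish 'hesyogego' after the early changes, it would undergo only the recent ones:
  rule 4 (vowel merger): hesyogego → hisyogigo
  rule 5 (degemination): no change (hisyogigo)
  rule 6 (unconditioned shift): no change (hisyogigo)
  ⇒ as a loan: hisyogigo
Patunen 'hisyogigo' matches the loan outcome 'hisyogigo', not the inherited 'fisyasiho' — it skipped the early Patunen changes, so it was borrowed from Irmolish.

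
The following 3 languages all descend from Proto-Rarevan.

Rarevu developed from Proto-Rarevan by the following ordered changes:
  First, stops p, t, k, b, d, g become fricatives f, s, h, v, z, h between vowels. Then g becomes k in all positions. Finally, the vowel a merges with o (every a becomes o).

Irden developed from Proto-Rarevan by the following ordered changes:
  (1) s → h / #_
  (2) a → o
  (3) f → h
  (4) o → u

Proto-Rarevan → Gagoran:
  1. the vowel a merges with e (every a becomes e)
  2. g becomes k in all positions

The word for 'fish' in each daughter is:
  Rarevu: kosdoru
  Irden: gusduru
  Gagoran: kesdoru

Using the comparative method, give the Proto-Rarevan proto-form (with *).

Position 2: Rarevu has o, Irden has u, Gagoran has e. Taking the neighbouring segments as reconstructed: Rarevu o could go back to *a or *o; Irden u could go back to *a or *o or *u; Gagoran e could go back to *a or *e — the one source consistent with every daughter is *a.
Position 1: Rarevu has k, Irden has g, Gagoran has k. Irden preserves g here (none of its changes turn any other segment into g), so the proto-segment is *g.
Verify the candidate proto-form against each daughter:
Rarevu: *gasdoru
  gasdoru (rule 1 does not apply)
  gasdoru → kasdoru   [unconditioned shift]
  kasdoru → kosdoru   [vowel merger]
  giving Rarevu kosdoru.
Irden: *gasdoru > gosdoru > gusduru  (by vowel merger, vowel merger)
Gagoran: *gasdoru
  gasdoru → gesdoru   [vowel merger]
  gesdoru → kesdoru   [unconditioned shift]
  giving Gagoran kesdoru.
No other proto-form is consistent with every reflex, so the reconstruction is *gasdoru.

*gasdoru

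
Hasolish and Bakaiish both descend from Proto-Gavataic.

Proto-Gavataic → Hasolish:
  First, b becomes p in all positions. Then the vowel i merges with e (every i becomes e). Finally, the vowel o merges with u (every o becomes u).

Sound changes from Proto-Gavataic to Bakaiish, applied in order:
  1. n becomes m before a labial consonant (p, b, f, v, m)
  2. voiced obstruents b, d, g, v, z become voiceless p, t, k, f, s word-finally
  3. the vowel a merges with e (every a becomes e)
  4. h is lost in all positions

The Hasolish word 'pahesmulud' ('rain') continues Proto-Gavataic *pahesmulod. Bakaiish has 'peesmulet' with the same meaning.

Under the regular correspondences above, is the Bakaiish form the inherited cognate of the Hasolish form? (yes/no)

Derive the expected Bakaiish reflex of *pahesmulod:
Bakaiish: start from *pahesmulod.
  rule 1: no change — pahesmulod
  rule 2 (final devoicing): pahesmulod → pahesmulot
  rule 3 (vowel merger): pahesmulot → pehesmulot
  rule 4 (h-loss): pehesmulot → peesmulot
  ⇒ Bakaiish peesmulot
The regular Bakaiish reflex would be 'peesmulot', but the attested form is 'peesmulet'. The correspondence is irregular, so they are not cognates (the Bakaiish form has a different source).

no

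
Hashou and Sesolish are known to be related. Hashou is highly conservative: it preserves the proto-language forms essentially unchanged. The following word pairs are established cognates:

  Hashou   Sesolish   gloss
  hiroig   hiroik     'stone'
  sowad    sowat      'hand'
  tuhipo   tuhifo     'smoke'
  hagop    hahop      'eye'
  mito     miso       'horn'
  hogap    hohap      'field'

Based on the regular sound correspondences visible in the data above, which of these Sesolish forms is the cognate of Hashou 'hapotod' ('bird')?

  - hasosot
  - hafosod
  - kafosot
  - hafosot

hafosot

tuhipo ~ tuhifo — Hashou p corresponds to Sesolish f between vowels (before a back vowel).
mito ~ miso — Hashou t corresponds to Sesolish s between vowels (before a back vowel).
sowad ~ sowat — Hashou d corresponds to Sesolish t word-finally.
Applying these to Hashou 'hapotod':
  hapotod → hafotod   (p→f between vowels (before a back vowel))
  hafotod → hafosod   (t→s between vowels (before a back vowel))
  hafosod → hafosot   (d→t word-finally)
So the Sesolish cognate is 'hafosot'.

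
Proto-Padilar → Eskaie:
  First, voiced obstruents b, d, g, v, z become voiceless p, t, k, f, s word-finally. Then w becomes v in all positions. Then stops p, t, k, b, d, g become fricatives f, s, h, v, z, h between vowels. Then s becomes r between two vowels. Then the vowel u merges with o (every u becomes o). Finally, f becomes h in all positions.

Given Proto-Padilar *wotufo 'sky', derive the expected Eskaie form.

voroho

Eskaie: *wotufo
  wotufo (rule 1 does not apply)
  wotufo → votufo   [unconditioned shift]
  votufo → vosufo   [intervocalic lenition]
  vosufo → vorufo   [rhotacism]
  vorufo → vorofo   [vowel merger]
  vorofo → voroho   [unconditioned shift]
  giving Eskaie voroho.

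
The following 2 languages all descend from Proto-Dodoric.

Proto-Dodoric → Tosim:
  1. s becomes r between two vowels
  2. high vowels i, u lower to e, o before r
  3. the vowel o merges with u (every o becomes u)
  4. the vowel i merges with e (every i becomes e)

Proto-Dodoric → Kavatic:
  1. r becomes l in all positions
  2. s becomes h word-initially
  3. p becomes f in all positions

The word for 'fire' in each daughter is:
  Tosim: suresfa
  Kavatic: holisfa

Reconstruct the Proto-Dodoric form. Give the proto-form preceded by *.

*sorisfa

Position 4: Tosim has e, Kavatic has i. Kavatic preserves i here (none of its changes turn any other segment into i), so the proto-segment is *i.
Position 3: Tosim has r, Kavatic has l. Taking the neighbouring segments as reconstructed: Tosim r could go back to *s or *r; Kavatic l could go back to *l or *r — the one source consistent with every daughter is *r.
This points to *sorisfa. Verify forward in each daughter:
Tosim: start from *sorisfa.
  rule 1: no change — sorisfa
  rule 2: no change — sorisfa
  rule 3 (vowel merger): sorisfa → surisfa
  rule 4 (vowel merger): surisfa → suresfa
  ⇒ Tosim suresfa
Kavatic: start from *sorisfa.
  rule 1 (unconditioned shift): sorisfa → solisfa
  rule 2 (debuccalisation): solisfa → holisfa
  rule 3: no change — holisfa
  ⇒ Kavatic holisfa
Only *sorisfa yields all of Tosim suresfa, Kavatic holisfa.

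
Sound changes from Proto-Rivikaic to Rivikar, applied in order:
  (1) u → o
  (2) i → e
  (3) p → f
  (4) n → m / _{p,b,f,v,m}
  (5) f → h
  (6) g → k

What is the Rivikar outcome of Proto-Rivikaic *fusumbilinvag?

hosombelemvak

Rivikar: *fusumbilinvag
  fusumbilinvag → fosombilinvag   [vowel merger]
  fosombilinvag → fosombelenvag   [vowel merger]
  fosombelenvag (rule 3 does not apply)
  fosombelenvag → fosombelemvag   [nasal place assimilation]
  fosombelemvag → hosombelemvag   [unconditioned shift]
  hosombelemvag → hosombelemvak   [unconditioned shift]
  giving Rivikar hosombelemvak.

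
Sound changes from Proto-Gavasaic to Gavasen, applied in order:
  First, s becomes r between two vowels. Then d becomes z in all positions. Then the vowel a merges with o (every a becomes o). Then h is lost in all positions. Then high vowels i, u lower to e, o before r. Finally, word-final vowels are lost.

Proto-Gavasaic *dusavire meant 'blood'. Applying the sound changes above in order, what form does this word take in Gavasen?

zorover

Gavasen: *dusavire
  dusavire → duravire   [rhotacism]
  duravire → zuravire   [unconditioned shift]
  zuravire → zurovire   [vowel merger]
  zurovire (rule 4 does not apply)
  zurovire → zorovere   [pre-rhotic lowering]
  zorovere → zorover   [apocope]
  giving Gavasen zorover.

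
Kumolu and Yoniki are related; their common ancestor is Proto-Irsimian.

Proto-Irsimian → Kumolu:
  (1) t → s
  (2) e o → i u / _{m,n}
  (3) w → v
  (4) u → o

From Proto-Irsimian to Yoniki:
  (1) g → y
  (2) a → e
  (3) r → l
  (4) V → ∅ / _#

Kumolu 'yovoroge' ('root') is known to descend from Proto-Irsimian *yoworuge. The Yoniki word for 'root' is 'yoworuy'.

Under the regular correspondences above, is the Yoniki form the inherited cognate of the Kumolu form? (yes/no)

Derive the expected Yoniki reflex of *yoworuge:
Yoniki: *yoworuge
  yoworuge → yoworuye   [unconditioned shift]
  yoworuye (rule 2 does not apply)
  yoworuye → yowoluye   [unconditioned shift]
  yowoluye → yowoluy   [apocope]
  giving Yoniki yowoluy.
The regular Yoniki reflex would be 'yowoluy', but the attested form is 'yoworuy'. The correspondence is irregular, so they are not cognates (the Yoniki form has a different source).

no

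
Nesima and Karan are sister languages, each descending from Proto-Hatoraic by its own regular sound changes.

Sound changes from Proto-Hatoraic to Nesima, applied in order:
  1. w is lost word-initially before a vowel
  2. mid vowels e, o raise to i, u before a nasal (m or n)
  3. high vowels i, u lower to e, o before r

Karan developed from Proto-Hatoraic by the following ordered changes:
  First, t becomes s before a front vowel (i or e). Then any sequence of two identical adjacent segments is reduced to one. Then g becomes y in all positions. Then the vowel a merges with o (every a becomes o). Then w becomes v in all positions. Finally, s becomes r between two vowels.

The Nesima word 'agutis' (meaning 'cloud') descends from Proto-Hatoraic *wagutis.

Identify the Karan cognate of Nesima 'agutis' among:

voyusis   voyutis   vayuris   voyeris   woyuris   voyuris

voyuris

Karan: *wagutis
  wagutis → wagusis   [palatalisation]
  wagusis (rule 2 does not apply)
  wagusis → wayusis   [unconditioned shift]
  wayusis → woyusis   [vowel merger]
  woyusis → voyusis   [unconditioned shift]
  voyusis → voyuris   [rhotacism]
  giving Karan voyuris.
Among the options, 'voyuris' alone shows every Karan change applied in order.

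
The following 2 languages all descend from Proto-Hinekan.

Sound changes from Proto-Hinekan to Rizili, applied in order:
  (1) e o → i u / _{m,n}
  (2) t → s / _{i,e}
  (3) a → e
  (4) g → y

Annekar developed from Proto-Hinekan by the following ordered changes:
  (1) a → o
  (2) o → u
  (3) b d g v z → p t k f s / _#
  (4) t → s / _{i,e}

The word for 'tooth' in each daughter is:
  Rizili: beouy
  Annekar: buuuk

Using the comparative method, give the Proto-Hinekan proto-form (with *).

Position 5: Rizili has y, Annekar has k. Taking the neighbouring segments as reconstructed: Rizili y could go back to *g or *y; Annekar k could go back to *k or *g — the one source consistent with every daughter is *g.
Position 2: Rizili has e, Annekar has u. Taking the neighbouring segments as reconstructed: Rizili e could go back to *a or *e; Annekar u could go back to *a or *o or *u — the one source consistent with every daughter is *a.
Position 3: Rizili has o, Annekar has u. Rizili preserves o here (none of its changes turn any other segment into o), so the proto-segment is *o.
Continuing position by position gives *baoug; check it forward:
Rizili: *baoug
  baoug (rule 1 does not apply)
  baoug (rule 2 does not apply)
  baoug → beoug   [vowel merger]
  beoug → beouy   [unconditioned shift]
  giving Rizili beouy.
Annekar: start from *baoug.
  rule 1 (vowel merger): baoug → booug
  rule 2 (vowel merger): booug → buuug
  rule 3 (final devoicing): buuug → buuuk
  rule 4: no change — buuuk
  ⇒ Annekar buuuk
Only *baoug yields all of Rizili beouy, Annekar buuuk.

*baoug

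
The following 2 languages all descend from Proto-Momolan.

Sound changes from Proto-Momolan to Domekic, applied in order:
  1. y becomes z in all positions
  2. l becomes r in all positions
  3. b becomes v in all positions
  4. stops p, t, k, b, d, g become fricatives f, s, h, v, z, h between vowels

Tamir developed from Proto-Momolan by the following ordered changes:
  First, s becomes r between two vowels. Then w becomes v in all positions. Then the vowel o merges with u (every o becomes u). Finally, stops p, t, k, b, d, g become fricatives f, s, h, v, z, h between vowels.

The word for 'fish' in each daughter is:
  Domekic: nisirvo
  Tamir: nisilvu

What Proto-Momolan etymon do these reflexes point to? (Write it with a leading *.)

Position 3: Domekic has s, Tamir has s. Taking the neighbouring segments as reconstructed: Domekic s could go back to *t or *s; Tamir s can only go back to *t — the one source consistent with every daughter is *t.
Position 5: Domekic has r, Tamir has l. Tamir preserves l here (none of its changes turn any other segment into l), so the proto-segment is *l.
Continuing position by position gives *nitilvo; check it forward:
Domekic: start from *nitilvo.
  rule 1: no change — nitilvo
  rule 2 (unconditioned shift): nitilvo → nitirvo
  rule 3: no change — nitirvo
  rule 4 (intervocalic lenition): nitirvo → nisirvo
  ⇒ Domekic nisirvo
Tamir: *nitilvo
  nitilvo (rule 1 does not apply)
  nitilvo (rule 2 does not apply)
  nitilvo → nitilvu   [vowel merger]
  nitilvu → nisilvu   [intervocalic lenition]
  giving Tamir nisilvu.
*nitilvo is the unique common source.

*nitilvo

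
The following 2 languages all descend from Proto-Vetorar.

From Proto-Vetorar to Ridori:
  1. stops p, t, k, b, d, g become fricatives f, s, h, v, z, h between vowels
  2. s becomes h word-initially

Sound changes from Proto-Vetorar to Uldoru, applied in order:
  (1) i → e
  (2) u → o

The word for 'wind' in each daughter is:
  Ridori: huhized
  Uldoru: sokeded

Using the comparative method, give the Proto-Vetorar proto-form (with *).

*sukided

Position 2: Ridori has u, Uldoru has o. Ridori preserves u here (none of its changes turn any other segment into u), so the proto-segment is *u.
Position 5: Ridori has z, Uldoru has d. Uldoru preserves d here (none of its changes turn any other segment into d), so the proto-segment is *d.
Continuing position by position gives *sukided; check it forward:
Ridori: *sukided > suhized > huhized  (by intervocalic lenition, debuccalisation)
Uldoru: *sukided > sukeded > sokeded  (by vowel merger, vowel merger)
Only *sukided yields all of Ridori huhized, Uldoru sokeded.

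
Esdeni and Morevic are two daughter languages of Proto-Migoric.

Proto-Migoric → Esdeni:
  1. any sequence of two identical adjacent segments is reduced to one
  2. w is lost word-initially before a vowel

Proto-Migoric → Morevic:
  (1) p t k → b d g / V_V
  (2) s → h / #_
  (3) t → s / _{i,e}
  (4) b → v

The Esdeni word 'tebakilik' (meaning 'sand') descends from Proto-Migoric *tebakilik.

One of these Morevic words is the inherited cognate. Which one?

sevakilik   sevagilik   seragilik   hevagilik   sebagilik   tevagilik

Morevic: start from *tebakilik.
  rule 1 (intervocalic voicing): tebakilik → tebagilik
  rule 2: no change — tebagilik
  rule 3 (palatalisation): tebagilik → sebagilik
  rule 4 (unconditioned shift): sebagilik → sevagilik
  ⇒ Morevic sevagilik
The other candidates each miss or misapply at least one Morevic change.

sevagilik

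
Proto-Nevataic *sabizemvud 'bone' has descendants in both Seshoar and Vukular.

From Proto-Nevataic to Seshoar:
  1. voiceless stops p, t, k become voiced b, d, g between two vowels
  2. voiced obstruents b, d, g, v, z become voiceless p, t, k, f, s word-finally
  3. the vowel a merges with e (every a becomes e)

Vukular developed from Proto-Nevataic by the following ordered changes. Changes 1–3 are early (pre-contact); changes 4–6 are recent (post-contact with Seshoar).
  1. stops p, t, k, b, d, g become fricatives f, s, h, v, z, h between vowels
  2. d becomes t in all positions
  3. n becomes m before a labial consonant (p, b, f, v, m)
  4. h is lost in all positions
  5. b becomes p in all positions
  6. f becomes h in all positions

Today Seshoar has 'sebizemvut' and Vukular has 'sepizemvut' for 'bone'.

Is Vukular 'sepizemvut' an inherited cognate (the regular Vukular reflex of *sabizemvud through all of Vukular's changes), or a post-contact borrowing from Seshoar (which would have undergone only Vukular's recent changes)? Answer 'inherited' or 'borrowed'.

If inherited, *sabizemvud would pass through all of Vukular's changes:
Vukular: *sabizemvud
  sabizemvud → savizemvud   [intervocalic lenition]
  savizemvud → savizemvut   [unconditioned shift]
  savizemvut (rule 3 does not apply)
  savizemvut (rule 4 does not apply)
  savizemvut (rule 5 does not apply)
  savizemvut (rule 6 does not apply)
  giving Vukular savizemvut.
If borrowed from Seshoar 'sebizemvut' after the early changes, it would undergo only the recent ones:
  rule 4 (h-loss): no change (sebizemvut)
  rule 5 (unconditioned shift): sebizemvut → sepizemvut
  rule 6 (unconditioned shift): no change (sepizemvut)
  ⇒ as a loan: sepizemvut
Vukular 'sepizemvut' matches the loan outcome 'sepizemvut', not the inherited 'savizemvut' — it skipped the early Vukular changes, so it was borrowed from Seshoar.

borrowed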